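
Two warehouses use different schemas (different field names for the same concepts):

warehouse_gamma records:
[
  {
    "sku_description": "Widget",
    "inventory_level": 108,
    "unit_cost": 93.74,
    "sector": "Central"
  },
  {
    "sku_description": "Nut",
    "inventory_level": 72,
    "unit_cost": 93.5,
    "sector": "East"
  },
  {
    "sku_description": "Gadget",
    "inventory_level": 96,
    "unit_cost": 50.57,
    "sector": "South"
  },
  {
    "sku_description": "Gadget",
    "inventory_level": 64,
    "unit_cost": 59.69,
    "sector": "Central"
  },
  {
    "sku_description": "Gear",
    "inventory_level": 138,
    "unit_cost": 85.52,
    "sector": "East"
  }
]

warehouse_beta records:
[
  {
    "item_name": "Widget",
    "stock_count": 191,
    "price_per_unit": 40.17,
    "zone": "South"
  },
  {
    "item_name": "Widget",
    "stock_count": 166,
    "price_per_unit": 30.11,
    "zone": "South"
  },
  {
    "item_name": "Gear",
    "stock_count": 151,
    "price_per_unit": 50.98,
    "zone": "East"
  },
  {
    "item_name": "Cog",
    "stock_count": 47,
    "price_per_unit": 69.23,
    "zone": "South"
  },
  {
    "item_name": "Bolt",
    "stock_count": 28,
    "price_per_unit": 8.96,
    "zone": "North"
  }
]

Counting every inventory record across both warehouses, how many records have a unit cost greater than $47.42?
7

Schema mapping: "unit_cost" (warehouse_gamma) = "price_per_unit" (warehouse_beta) = unit cost

Records > $47.42 in warehouse_gamma: 5
Records > $47.42 in warehouse_beta: 2

Total count: 5 + 2 = 7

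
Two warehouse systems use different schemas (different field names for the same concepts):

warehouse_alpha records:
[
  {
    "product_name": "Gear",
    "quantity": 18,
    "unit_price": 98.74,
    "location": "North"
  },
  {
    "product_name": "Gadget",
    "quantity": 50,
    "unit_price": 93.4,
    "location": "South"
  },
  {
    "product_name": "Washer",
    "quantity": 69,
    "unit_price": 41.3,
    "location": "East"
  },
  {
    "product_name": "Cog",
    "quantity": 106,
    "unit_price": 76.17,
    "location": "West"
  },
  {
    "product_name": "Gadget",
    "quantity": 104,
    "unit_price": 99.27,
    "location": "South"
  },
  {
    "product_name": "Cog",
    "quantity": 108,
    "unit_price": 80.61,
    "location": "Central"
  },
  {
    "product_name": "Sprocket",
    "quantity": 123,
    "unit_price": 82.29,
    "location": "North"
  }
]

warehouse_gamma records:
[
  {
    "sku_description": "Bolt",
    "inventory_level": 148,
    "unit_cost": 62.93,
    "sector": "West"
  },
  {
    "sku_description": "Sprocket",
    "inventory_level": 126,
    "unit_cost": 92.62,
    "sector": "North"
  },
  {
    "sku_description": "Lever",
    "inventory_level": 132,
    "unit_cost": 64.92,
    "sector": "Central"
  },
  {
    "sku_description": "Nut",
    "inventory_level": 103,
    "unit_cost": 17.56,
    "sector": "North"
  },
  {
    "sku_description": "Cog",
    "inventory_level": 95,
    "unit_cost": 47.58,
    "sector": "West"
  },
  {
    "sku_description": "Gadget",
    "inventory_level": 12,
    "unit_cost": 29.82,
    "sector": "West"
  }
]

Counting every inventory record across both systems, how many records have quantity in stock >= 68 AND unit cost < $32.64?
1

Schema mappings:
- "quantity" (warehouse_alpha) = "inventory_level" (warehouse_gamma) = quantity
- "unit_price" (warehouse_alpha) = "unit_cost" (warehouse_gamma) = unit cost

Records meeting both conditions in warehouse_alpha: 0
Records meeting both conditions in warehouse_gamma: 1

Total: 0 + 1 = 1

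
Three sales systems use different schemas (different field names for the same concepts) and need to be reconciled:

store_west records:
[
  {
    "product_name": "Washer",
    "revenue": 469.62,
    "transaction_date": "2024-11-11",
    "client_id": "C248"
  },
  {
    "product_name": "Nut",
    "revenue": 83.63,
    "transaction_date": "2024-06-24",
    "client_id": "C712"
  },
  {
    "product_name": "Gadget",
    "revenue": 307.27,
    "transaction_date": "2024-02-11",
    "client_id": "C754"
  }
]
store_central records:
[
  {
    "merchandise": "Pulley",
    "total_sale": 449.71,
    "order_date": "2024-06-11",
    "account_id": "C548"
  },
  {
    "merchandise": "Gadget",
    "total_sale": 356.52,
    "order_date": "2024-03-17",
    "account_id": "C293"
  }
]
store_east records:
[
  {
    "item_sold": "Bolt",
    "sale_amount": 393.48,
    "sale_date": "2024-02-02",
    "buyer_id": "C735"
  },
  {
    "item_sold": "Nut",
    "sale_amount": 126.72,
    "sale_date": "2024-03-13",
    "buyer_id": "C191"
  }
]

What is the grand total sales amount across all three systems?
2186.95

Schema reconciliation - all amount fields map to sale amount:

store_west (revenue): 860.52
store_central (total_sale): 806.23
store_east (sale_amount): 520.2

Grand total: 2186.95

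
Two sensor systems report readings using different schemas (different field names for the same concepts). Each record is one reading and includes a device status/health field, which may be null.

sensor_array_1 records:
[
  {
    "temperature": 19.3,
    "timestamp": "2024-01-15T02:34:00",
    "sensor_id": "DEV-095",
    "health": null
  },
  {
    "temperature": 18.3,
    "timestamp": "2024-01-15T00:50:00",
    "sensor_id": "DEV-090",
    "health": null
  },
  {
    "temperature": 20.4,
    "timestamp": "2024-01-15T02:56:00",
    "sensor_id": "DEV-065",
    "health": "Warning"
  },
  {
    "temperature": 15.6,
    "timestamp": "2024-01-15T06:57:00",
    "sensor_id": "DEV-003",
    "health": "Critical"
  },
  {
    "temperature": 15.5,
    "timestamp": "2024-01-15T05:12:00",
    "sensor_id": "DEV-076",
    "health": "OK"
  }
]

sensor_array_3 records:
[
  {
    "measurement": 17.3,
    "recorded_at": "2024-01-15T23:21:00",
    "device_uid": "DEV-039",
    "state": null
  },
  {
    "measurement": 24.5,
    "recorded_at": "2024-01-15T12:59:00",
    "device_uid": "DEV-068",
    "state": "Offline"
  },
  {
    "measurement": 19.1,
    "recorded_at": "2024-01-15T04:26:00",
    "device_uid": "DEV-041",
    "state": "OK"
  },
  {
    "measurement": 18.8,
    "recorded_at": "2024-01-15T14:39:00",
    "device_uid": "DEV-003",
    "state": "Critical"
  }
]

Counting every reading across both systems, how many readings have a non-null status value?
6

Schema mapping: "health" (sensor_array_1) = "state" (sensor_array_3) = status

Non-null in sensor_array_1: 3
Non-null in sensor_array_3: 3

Total non-null: 3 + 3 = 6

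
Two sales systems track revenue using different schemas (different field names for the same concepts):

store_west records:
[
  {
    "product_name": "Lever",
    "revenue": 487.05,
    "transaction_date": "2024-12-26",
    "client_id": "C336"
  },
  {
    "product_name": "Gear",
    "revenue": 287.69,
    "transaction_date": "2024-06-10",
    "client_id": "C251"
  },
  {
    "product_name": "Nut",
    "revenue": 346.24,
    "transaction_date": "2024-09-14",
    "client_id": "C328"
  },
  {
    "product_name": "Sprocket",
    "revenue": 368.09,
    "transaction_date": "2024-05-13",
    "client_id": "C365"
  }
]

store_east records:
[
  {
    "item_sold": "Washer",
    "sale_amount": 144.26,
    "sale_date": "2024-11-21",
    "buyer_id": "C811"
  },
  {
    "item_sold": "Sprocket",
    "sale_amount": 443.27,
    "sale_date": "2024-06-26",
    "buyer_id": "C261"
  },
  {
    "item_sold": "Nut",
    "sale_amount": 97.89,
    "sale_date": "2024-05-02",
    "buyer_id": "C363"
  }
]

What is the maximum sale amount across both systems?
487.05

Reconcile: "revenue" (store_west) = "sale_amount" (store_east) = sale amount

Maximum in store_west: 487.05
Maximum in store_east: 443.27

Overall maximum: max(487.05, 443.27) = 487.05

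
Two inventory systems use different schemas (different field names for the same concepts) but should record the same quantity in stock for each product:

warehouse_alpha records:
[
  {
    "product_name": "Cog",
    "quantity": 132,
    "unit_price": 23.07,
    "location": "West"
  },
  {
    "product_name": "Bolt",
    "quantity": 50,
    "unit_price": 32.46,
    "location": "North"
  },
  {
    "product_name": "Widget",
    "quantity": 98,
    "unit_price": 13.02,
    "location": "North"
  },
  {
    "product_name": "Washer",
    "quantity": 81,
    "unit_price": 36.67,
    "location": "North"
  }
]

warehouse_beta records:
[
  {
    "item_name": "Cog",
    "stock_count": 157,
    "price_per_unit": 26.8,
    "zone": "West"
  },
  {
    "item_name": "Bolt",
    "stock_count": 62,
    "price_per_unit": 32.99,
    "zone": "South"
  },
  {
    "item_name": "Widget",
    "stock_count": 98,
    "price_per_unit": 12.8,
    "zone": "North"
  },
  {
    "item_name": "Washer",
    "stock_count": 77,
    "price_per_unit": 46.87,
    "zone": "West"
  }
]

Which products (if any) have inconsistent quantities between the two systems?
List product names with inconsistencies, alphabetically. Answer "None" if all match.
Bolt, Cog, Washer

Schema mappings:
- "product_name" (warehouse_alpha) = "item_name" (warehouse_beta) = product name
- "quantity" (warehouse_alpha) = "stock_count" (warehouse_beta) = quantity

Comparison:
  Cog: 132 vs 157 - MISMATCH
  Bolt: 50 vs 62 - MISMATCH
  Widget: 98 vs 98 - MATCH
  Washer: 81 vs 77 - MISMATCH

Products with inconsistencies: Bolt, Cog, Washer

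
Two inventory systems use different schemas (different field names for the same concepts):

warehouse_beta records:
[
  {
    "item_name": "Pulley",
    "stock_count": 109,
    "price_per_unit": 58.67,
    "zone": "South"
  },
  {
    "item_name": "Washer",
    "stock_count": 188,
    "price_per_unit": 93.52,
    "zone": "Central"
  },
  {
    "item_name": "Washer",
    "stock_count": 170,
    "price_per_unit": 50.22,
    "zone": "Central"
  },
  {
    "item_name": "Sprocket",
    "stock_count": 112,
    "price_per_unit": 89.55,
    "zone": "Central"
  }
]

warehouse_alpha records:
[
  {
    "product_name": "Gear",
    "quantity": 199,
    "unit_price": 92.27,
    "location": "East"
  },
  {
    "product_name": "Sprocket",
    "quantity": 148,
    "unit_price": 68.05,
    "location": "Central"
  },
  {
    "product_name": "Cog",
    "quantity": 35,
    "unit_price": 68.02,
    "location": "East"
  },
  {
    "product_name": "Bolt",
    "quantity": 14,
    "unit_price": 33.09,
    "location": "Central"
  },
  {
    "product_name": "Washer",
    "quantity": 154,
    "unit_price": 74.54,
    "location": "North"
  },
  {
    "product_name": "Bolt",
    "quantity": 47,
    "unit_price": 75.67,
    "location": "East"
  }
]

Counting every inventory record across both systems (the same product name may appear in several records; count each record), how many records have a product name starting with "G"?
1

Schema mapping: "item_name" (warehouse_beta) = "product_name" (warehouse_alpha) = product name

Records with product name starting with "G" in warehouse_beta: 0
Records with product name starting with "G" in warehouse_alpha: 1

Total: 0 + 1 = 1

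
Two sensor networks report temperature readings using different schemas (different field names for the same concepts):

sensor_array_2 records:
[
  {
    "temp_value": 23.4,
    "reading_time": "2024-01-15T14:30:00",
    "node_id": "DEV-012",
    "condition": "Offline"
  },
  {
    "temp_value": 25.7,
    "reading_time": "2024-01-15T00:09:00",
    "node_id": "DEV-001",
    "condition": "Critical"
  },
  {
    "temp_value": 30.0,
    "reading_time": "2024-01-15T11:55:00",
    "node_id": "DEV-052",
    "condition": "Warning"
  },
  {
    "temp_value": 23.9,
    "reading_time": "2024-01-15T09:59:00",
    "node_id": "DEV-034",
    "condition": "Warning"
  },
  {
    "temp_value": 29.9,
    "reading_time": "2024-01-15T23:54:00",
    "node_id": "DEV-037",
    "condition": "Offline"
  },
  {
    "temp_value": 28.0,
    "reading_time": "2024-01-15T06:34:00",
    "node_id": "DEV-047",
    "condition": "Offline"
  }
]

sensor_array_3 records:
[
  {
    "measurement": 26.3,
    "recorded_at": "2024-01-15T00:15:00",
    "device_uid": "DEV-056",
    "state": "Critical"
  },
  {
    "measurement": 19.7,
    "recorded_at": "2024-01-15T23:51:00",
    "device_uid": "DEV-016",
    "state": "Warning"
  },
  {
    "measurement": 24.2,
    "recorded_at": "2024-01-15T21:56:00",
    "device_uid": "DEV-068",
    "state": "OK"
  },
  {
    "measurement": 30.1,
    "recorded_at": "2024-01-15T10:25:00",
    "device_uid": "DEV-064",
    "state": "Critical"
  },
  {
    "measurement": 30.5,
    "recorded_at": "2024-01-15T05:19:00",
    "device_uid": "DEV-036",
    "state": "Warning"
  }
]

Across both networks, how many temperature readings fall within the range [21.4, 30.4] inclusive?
9

Schema mapping: "temp_value" (sensor_array_2) = "measurement" (sensor_array_3) = temperature

Readings in [21.4, 30.4] from sensor_array_2: 6
Readings in [21.4, 30.4] from sensor_array_3: 3

Total count: 6 + 3 = 9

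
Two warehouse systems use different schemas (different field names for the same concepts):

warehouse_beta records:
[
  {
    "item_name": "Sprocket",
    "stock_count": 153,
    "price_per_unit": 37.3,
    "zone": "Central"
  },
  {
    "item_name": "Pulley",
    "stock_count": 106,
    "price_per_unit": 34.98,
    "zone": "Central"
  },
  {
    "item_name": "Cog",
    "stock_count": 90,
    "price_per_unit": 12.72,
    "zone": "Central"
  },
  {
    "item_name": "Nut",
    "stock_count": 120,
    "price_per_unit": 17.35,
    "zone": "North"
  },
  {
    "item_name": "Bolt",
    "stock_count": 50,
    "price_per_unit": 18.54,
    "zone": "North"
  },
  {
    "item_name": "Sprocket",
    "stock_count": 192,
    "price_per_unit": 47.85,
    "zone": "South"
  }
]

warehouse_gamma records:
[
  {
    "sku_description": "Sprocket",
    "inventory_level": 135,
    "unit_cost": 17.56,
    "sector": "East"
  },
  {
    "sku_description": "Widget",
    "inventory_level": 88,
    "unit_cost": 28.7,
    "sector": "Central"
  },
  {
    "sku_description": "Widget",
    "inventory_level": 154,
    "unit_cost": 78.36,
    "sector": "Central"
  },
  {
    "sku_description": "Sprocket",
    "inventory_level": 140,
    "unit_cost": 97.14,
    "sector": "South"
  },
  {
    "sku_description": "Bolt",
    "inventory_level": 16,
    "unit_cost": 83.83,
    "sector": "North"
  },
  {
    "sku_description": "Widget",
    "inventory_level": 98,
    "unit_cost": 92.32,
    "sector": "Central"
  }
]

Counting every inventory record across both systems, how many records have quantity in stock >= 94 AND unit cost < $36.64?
3

Schema mappings:
- "stock_count" (warehouse_beta) = "inventory_level" (warehouse_gamma) = quantity
- "price_per_unit" (warehouse_beta) = "unit_cost" (warehouse_gamma) = unit cost

Records meeting both conditions in warehouse_beta: 2
Records meeting both conditions in warehouse_gamma: 1

Total: 2 + 1 = 3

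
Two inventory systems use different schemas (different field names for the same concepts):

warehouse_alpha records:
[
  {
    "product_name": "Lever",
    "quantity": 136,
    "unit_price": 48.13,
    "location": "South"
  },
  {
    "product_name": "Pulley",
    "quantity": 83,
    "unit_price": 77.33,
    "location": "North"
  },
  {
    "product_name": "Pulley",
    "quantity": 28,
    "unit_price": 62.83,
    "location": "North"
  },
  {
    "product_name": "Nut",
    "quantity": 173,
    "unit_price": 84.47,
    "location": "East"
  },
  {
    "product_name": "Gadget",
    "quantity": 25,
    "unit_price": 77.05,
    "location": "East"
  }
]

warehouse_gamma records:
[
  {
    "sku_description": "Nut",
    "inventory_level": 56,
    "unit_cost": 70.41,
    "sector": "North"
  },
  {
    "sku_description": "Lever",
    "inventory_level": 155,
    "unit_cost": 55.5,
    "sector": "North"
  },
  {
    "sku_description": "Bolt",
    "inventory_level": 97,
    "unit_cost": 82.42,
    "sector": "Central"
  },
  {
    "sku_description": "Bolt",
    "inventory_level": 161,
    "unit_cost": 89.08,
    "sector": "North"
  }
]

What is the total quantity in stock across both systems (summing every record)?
914

To reconcile these schemas, identify the field holding the quantity in stock in each system:
1. In warehouse_alpha it is "quantity"
2. In warehouse_gamma it is "inventory_level"

From warehouse_alpha: 136 + 83 + 28 + 173 + 25 = 445
From warehouse_gamma: 56 + 155 + 97 + 161 = 469

Total: 445 + 469 = 914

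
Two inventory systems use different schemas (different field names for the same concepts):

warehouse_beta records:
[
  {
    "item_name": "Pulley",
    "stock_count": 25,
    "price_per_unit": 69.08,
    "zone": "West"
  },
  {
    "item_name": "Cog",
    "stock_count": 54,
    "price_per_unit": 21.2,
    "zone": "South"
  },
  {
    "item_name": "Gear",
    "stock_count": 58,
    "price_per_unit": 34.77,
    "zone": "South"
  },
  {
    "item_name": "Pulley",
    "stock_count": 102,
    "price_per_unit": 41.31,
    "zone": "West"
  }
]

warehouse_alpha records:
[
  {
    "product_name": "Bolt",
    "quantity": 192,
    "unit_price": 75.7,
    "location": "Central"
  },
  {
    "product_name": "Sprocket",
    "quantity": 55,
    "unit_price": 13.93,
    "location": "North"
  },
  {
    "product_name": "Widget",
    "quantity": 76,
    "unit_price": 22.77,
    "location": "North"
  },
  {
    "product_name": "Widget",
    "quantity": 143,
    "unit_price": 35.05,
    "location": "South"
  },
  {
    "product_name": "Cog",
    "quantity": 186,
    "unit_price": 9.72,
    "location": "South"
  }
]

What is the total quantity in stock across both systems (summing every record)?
891

To reconcile these schemas, identify the field holding the quantity in stock in each system:
1. In warehouse_beta it is "stock_count"
2. In warehouse_alpha it is "quantity"

From warehouse_beta: 25 + 54 + 58 + 102 = 239
From warehouse_alpha: 192 + 55 + 76 + 143 + 186 = 652

Total: 239 + 652 = 891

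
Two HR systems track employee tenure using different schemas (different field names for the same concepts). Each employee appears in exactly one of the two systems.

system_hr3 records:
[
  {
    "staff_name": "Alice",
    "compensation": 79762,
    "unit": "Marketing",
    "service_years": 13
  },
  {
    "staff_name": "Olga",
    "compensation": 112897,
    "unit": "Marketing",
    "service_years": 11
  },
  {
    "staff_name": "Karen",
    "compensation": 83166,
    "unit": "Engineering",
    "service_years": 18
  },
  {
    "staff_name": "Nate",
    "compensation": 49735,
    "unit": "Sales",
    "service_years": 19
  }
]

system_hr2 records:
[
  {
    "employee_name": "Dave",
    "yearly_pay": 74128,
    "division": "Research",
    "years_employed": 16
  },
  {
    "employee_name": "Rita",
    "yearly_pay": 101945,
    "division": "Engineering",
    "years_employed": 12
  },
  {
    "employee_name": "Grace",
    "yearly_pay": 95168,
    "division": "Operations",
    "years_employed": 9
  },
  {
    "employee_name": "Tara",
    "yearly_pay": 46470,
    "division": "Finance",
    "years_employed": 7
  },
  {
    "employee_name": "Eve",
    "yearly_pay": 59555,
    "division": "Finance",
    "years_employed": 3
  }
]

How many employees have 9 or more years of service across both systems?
7

Reconcile schemas: "service_years" (system_hr3) = "years_employed" (system_hr2) = years of service

From system_hr3: 4 employees with >= 9 years
From system_hr2: 3 employees with >= 9 years

Total: 4 + 3 = 7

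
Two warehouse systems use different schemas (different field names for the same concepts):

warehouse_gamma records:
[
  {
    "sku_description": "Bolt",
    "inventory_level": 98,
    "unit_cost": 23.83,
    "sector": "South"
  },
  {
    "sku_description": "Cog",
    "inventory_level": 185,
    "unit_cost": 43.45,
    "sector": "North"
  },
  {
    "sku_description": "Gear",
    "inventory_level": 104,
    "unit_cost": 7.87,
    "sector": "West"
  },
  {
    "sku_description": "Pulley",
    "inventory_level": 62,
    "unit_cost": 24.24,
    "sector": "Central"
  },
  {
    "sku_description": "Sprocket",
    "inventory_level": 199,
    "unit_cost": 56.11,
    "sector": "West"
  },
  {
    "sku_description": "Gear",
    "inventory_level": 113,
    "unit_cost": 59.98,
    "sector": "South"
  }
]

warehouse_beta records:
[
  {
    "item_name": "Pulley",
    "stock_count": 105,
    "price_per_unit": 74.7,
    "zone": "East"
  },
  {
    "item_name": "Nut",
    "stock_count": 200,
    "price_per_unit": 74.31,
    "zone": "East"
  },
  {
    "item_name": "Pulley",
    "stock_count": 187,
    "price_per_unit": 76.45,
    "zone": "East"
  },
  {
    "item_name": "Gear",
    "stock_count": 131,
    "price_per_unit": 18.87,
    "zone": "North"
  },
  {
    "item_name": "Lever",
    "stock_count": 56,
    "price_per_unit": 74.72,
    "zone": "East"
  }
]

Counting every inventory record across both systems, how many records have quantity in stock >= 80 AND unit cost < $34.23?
3

Schema mappings:
- "inventory_level" (warehouse_gamma) = "stock_count" (warehouse_beta) = quantity
- "unit_cost" (warehouse_gamma) = "price_per_unit" (warehouse_beta) = unit cost

Records meeting both conditions in warehouse_gamma: 2
Records meeting both conditions in warehouse_beta: 1

Total: 2 + 1 = 3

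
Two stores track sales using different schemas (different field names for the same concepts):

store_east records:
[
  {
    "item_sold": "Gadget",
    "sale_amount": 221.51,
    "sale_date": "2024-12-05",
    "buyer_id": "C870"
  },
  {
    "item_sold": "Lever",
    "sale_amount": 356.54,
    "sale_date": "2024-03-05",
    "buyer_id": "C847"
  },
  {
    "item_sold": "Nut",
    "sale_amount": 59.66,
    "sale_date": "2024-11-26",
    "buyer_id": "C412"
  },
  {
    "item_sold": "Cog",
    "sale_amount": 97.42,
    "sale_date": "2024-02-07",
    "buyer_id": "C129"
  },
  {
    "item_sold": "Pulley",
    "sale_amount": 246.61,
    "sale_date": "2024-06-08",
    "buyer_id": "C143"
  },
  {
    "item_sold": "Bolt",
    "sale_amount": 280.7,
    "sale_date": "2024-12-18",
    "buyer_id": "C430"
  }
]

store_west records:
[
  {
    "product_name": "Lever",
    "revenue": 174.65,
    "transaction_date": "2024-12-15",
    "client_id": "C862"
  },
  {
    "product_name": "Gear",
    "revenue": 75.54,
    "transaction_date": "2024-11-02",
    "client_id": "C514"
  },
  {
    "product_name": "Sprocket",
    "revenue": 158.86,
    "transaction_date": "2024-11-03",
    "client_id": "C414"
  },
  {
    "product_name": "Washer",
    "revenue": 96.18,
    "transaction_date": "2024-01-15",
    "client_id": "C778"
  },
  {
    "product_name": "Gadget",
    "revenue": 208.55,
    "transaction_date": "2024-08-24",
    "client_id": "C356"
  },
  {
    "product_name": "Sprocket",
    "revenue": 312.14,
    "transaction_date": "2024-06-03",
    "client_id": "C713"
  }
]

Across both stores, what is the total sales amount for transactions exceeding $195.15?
1626.05

Schema mapping: "sale_amount" (store_east) = "revenue" (store_west) = sale amount

Sum of sales > $195.15 in store_east: 1105.36
Sum of sales > $195.15 in store_west: 520.69

Total: 1105.36 + 520.69 = 1626.05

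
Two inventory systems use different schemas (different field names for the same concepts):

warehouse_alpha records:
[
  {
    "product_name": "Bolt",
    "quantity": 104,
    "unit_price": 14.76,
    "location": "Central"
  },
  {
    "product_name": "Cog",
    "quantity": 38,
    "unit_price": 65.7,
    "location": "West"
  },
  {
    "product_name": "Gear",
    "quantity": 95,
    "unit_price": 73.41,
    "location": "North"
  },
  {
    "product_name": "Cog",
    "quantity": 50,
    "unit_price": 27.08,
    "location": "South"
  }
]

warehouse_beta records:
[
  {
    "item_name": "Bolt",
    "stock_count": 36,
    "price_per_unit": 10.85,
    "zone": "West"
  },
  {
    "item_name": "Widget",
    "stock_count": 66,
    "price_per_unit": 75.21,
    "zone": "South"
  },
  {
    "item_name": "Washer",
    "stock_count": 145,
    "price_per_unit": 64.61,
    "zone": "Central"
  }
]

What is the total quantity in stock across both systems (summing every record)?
534

To reconcile these schemas, identify the field holding the quantity in stock in each system:
1. In warehouse_alpha it is "quantity"
2. In warehouse_beta it is "stock_count"

From warehouse_alpha: 104 + 38 + 95 + 50 = 287
From warehouse_beta: 36 + 66 + 145 = 247

Total: 287 + 247 = 534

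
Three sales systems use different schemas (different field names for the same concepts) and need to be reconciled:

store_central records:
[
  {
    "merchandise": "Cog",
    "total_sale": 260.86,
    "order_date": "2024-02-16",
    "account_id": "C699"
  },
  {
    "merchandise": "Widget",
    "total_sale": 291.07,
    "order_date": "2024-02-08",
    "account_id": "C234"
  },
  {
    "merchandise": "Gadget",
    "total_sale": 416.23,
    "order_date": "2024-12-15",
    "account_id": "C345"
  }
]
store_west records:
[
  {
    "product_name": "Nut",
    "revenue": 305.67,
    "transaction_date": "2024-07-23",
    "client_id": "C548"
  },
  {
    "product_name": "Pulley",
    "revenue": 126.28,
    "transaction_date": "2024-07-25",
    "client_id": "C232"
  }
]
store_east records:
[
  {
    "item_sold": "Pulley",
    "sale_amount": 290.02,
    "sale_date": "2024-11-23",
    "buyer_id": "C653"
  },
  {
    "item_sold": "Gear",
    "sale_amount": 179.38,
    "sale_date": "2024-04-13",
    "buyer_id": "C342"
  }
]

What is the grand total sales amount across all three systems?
1869.51

Schema reconciliation - all amount fields map to sale amount:

store_central (total_sale): 968.16
store_west (revenue): 431.95
store_east (sale_amount): 469.4

Grand total: 1869.51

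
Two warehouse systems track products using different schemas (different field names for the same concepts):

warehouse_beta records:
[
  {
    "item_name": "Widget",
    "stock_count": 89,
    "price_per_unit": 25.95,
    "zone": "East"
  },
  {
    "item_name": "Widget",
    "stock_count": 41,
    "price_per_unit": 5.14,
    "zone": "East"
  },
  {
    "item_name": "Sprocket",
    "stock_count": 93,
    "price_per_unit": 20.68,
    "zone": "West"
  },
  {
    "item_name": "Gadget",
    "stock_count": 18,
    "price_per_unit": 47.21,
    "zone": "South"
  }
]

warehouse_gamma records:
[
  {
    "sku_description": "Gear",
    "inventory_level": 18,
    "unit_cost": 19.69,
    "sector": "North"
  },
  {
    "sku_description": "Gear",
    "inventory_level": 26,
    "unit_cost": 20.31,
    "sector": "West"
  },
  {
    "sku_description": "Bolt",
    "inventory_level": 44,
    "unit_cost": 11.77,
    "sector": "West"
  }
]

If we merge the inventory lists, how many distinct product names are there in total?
5

Schema mapping: "item_name" (warehouse_beta) = "sku_description" (warehouse_gamma) = product name

Products in warehouse_beta: ['Gadget', 'Sprocket', 'Widget']
Products in warehouse_gamma: ['Bolt', 'Gear']

Union (unique products): ['Bolt', 'Gadget', 'Gear', 'Sprocket', 'Widget']
Count: 5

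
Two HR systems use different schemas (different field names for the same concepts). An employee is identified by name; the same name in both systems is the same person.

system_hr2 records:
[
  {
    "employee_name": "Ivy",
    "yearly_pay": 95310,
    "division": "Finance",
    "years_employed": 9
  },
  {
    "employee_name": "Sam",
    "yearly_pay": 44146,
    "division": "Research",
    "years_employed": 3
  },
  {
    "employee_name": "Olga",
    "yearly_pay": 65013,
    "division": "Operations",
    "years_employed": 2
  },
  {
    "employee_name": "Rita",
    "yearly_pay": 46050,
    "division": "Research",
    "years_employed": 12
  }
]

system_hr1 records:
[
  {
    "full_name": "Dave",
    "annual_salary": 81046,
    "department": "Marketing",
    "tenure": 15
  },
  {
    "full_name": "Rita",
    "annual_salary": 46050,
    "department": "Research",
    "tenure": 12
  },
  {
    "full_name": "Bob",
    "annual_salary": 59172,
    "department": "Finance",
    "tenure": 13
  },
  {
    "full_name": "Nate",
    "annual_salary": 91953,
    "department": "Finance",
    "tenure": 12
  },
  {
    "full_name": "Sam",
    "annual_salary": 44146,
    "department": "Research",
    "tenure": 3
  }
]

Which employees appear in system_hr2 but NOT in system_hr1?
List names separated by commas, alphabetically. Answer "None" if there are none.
Ivy, Olga

Schema mapping: "employee_name" (system_hr2) = "full_name" (system_hr1) = employee name

Names in system_hr2: ['Ivy', 'Olga', 'Rita', 'Sam']
Names in system_hr1: ['Bob', 'Dave', 'Nate', 'Rita', 'Sam']

In system_hr2 but not system_hr1: ['Ivy', 'Olga']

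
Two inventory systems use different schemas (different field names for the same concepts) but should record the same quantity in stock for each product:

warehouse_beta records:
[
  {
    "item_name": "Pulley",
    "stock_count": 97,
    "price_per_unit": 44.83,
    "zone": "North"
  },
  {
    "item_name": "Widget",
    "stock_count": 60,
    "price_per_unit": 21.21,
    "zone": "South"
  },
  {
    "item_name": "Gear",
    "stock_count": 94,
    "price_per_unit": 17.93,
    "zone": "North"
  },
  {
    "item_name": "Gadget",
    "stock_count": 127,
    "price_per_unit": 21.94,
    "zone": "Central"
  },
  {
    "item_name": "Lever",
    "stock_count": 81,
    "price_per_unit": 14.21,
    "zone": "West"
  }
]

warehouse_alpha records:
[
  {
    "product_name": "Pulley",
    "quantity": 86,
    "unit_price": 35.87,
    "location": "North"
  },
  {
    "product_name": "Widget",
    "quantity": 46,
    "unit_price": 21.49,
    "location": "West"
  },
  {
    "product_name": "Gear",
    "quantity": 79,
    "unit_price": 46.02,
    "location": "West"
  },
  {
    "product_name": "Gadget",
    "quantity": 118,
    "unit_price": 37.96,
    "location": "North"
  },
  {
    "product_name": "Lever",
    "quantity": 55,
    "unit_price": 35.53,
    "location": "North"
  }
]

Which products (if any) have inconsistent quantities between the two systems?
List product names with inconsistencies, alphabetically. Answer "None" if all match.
Gadget, Gear, Lever, Pulley, Widget

Schema mappings:
- "item_name" (warehouse_beta) = "product_name" (warehouse_alpha) = product name
- "stock_count" (warehouse_beta) = "quantity" (warehouse_alpha) = quantity

Comparison:
  Pulley: 97 vs 86 - MISMATCH
  Widget: 60 vs 46 - MISMATCH
  Gear: 94 vs 79 - MISMATCH
  Gadget: 127 vs 118 - MISMATCH
  Lever: 81 vs 55 - MISMATCH

Products with inconsistencies: Gadget, Gear, Lever, Pulley, Widget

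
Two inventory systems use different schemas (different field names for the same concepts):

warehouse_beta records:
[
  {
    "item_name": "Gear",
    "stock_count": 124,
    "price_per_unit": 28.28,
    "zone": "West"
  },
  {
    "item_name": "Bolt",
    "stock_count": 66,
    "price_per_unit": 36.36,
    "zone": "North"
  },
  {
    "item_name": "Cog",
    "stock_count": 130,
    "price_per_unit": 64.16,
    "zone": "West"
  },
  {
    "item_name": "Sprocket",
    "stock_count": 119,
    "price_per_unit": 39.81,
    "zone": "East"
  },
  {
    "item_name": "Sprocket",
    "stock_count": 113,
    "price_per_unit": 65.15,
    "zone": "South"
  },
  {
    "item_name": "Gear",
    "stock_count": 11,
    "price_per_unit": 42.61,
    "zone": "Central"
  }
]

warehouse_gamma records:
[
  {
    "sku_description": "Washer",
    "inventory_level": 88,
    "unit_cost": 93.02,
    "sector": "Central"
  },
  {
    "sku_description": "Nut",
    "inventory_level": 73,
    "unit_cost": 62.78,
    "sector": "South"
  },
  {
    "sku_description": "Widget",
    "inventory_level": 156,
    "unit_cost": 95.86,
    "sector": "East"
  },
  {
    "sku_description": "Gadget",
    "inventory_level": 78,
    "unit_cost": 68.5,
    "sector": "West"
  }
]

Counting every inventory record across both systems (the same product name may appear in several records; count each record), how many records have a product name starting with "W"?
2

Schema mapping: "item_name" (warehouse_beta) = "sku_description" (warehouse_gamma) = product name

Records with product name starting with "W" in warehouse_beta: 0
Records with product name starting with "W" in warehouse_gamma: 2

Total: 0 + 2 = 2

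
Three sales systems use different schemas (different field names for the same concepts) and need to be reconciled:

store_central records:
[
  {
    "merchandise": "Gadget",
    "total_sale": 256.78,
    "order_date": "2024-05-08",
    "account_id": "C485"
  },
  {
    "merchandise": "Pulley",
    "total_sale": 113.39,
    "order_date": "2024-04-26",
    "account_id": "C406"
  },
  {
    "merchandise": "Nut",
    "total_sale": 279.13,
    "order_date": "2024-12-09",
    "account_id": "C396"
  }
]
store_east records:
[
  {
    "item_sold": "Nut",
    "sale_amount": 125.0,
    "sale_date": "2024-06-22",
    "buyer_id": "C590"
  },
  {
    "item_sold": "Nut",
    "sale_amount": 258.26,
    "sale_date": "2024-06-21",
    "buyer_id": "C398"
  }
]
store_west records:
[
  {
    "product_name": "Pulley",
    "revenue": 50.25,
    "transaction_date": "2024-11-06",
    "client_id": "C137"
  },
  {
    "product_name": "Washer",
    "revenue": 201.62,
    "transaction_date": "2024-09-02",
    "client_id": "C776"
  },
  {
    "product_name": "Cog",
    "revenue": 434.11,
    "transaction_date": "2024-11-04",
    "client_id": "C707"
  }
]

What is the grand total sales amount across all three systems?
1718.54

Schema reconciliation - all amount fields map to sale amount:

store_central (total_sale): 649.3
store_east (sale_amount): 383.26
store_west (revenue): 685.98

Grand total: 1718.54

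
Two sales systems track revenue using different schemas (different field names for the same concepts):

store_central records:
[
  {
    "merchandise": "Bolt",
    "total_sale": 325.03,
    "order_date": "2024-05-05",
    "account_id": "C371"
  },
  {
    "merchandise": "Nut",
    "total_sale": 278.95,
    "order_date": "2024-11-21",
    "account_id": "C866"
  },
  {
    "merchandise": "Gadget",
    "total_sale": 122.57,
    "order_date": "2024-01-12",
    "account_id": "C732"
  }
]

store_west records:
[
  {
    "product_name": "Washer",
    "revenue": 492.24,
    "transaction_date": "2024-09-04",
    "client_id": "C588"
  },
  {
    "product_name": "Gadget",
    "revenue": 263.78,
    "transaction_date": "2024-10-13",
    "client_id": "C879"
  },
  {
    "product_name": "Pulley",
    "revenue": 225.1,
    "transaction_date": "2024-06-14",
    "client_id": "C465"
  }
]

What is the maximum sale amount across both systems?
492.24

Reconcile: "total_sale" (store_central) = "revenue" (store_west) = sale amount

Maximum in store_central: 325.03
Maximum in store_west: 492.24

Overall maximum: max(325.03, 492.24) = 492.24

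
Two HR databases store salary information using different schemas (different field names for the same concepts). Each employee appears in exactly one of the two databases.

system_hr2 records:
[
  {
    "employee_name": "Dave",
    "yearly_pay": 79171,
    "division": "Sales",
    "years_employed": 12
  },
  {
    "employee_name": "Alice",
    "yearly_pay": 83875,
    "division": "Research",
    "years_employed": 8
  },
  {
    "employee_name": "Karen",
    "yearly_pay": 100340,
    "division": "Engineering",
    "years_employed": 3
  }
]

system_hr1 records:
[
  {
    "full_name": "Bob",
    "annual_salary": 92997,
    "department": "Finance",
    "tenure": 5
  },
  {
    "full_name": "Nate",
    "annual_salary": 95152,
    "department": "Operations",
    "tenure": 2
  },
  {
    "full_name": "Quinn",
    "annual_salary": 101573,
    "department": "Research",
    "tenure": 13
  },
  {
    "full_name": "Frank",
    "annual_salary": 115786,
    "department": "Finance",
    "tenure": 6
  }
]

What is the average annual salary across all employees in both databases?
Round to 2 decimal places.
95556.29

Schema mapping: "yearly_pay" (system_hr2) = "annual_salary" (system_hr1) = annual salary

All salaries: [79171, 83875, 100340, 92997, 95152, 101573, 115786]
Sum: 668894
Count: 7
Average: 668894 / 7 = 95556.29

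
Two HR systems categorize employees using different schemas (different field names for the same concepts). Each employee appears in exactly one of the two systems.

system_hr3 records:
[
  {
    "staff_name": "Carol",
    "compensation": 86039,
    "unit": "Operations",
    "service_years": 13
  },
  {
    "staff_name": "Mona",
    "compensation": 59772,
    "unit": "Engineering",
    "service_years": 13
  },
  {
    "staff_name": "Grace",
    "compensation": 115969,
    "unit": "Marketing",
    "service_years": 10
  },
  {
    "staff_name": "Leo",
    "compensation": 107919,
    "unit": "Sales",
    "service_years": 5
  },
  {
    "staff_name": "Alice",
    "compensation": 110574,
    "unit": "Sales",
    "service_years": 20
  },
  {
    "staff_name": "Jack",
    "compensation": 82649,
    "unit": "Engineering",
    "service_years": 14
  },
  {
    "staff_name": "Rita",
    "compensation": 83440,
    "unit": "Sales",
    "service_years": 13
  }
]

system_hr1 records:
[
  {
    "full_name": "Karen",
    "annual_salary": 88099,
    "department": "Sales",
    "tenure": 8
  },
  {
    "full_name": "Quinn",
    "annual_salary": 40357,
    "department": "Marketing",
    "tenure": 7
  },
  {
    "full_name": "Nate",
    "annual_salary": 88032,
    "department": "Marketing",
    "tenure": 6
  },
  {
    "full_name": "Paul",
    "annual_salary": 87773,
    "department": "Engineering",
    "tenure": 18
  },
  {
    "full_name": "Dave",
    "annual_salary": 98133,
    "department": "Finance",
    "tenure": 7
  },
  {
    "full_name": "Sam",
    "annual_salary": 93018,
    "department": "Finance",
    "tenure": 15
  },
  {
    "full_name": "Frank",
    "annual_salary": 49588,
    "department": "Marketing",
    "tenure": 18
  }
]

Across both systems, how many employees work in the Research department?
0

Schema mapping: "unit" (system_hr3) = "department" (system_hr1) = department

Research employees in system_hr3: 0
Research employees in system_hr1: 0

Total in Research: 0 + 0 = 0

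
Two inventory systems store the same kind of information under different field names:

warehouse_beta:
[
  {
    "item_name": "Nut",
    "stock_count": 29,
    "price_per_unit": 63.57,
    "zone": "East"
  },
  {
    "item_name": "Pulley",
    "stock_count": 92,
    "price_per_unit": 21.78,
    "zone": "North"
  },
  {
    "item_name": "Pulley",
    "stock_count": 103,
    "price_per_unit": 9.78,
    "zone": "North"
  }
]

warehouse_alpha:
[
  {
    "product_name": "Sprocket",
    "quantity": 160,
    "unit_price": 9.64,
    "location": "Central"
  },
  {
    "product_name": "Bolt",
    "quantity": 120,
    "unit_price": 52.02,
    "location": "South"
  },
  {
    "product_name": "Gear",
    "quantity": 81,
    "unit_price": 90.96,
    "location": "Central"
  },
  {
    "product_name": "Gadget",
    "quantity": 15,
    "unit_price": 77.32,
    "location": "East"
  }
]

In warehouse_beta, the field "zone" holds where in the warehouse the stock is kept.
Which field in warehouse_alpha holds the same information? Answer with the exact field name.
location

In warehouse_beta, "zone" holds where in the warehouse the stock is kept.
The fields in warehouse_alpha are: "product_name", "quantity", "unit_price", "location".
"location" is the match: the name refers to the same concept and its values are area labels (e.g. 'Central', 'East').
The other fields ("product_name", "quantity", "unit_price") hold different kinds of data.

So "zone" in warehouse_beta corresponds to "location" in warehouse_alpha.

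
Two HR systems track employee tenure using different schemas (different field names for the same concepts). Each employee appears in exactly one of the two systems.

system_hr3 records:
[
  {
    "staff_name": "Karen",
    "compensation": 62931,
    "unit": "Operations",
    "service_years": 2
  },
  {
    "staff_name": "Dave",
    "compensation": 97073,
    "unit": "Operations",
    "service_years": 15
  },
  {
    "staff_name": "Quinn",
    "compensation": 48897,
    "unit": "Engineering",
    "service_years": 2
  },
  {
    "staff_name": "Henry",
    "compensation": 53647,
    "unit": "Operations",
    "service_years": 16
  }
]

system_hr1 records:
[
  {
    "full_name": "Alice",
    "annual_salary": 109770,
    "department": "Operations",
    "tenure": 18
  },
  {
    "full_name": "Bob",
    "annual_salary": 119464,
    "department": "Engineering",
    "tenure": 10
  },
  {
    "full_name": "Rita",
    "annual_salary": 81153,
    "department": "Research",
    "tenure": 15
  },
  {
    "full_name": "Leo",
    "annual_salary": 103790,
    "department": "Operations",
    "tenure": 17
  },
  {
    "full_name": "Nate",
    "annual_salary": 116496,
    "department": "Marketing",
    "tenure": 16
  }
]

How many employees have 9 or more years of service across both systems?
7

Reconcile schemas: "service_years" (system_hr3) = "tenure" (system_hr1) = years of service

From system_hr3: 2 employees with >= 9 years
From system_hr1: 5 employees with >= 9 years

Total: 2 + 5 = 7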